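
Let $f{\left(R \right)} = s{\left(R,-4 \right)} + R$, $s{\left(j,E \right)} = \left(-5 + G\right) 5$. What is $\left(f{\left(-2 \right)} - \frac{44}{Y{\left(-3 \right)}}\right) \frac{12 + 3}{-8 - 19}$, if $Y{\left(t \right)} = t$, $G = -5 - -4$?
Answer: $\frac{260}{27} \approx 9.6296$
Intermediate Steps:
$G = -1$ ($G = -5 + 4 = -1$)
$s{\left(j,E \right)} = -30$ ($s{\left(j,E \right)} = \left(-5 - 1\right) 5 = \left(-6\right) 5 = -30$)
$f{\left(R \right)} = -30 + R$
$\left(f{\left(-2 \right)} - \frac{44}{Y{\left(-3 \right)}}\right) \frac{12 + 3}{-8 - 19} = \left(\left(-30 - 2\right) - \frac{44}{-3}\right) \frac{12 + 3}{-8 - 19} = \left(-32 - - \frac{44}{3}\right) \frac{15}{-27} = \left(-32 + \frac{44}{3}\right) 15 \left(- \frac{1}{27}\right) = \left(- \frac{52}{3}\right) \left(- \frac{5}{9}\right) = \frac{260}{27}$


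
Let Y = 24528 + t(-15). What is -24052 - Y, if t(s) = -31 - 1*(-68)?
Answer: -48617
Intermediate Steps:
t(s) = 37 (t(s) = -31 + 68 = 37)
Y = 24565 (Y = 24528 + 37 = 24565)
-24052 - Y = -24052 - 1*24565 = -24052 - 24565 = -48617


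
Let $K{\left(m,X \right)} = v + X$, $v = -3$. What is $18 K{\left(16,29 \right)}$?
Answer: $468$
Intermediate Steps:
$K{\left(m,X \right)} = -3 + X$
$18 K{\left(16,29 \right)} = 18 \left(-3 + 29\right) = 18 \cdot 26 = 468$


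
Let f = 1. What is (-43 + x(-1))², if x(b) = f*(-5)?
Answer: 2304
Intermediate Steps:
x(b) = -5 (x(b) = 1*(-5) = -5)
(-43 + x(-1))² = (-43 - 5)² = (-48)² = 2304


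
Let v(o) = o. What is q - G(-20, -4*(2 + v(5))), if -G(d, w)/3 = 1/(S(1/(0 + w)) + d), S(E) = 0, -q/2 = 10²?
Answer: -4003/20 ≈ -200.15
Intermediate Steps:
q = -200 (q = -2*10² = -2*100 = -200)
G(d, w) = -3/d (G(d, w) = -3/(0 + d) = -3/d)
q - G(-20, -4*(2 + v(5))) = -200 - (-3)/(-20) = -200 - (-3)*(-1)/20 = -200 - 1*3/20 = -200 - 3/20 = -4003/20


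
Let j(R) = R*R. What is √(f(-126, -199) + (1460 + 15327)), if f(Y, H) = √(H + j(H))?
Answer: √(16787 + 3*√4378) ≈ 130.33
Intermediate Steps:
j(R) = R²
f(Y, H) = √(H + H²)
√(f(-126, -199) + (1460 + 15327)) = √(√(-199*(1 - 199)) + (1460 + 15327)) = √(√(-199*(-198)) + 16787) = √(√39402 + 16787) = √(3*√4378 + 16787) = √(16787 + 3*√4378)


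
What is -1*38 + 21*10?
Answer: 172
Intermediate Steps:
-1*38 + 21*10 = -38 + 210 = 172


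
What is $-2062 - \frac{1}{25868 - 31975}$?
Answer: $- \frac{12592633}{6107} \approx -2062.0$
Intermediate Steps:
$-2062 - \frac{1}{25868 - 31975} = -2062 - \frac{1}{-6107} = -2062 - - \frac{1}{6107} = -2062 + \frac{1}{6107} = - \frac{12592633}{6107}$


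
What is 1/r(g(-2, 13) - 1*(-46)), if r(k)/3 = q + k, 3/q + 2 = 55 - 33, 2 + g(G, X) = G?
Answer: 20/2529 ≈ 0.0079083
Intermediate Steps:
g(G, X) = -2 + G
q = 3/20 (q = 3/(-2 + (55 - 33)) = 3/(-2 + 22) = 3/20 ≈ 0.15000)
r(k) = 9/20 + 3*k (r(k) = 3*(3/20 + k) = 9/20 + 3*k)
1/r(g(-2, 13) - 1*(-46)) = 1/(9/20 + 3*((-2 - 2) - 1*(-46))) = 1/(9/20 + 3*(-4 + 46)) = 1/(9/20 + 3*42) = 1/(9/20 + 126) = 1/(2529/20) = 20/2529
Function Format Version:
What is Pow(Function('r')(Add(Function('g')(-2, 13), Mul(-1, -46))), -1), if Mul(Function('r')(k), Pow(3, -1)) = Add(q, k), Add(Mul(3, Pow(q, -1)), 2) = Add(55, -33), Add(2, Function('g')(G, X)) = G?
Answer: Rational(20, 2529) ≈ 0.0079083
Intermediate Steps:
Function('g')(G, X) = Add(-2, G)
q = Rational(3, 20) (q = Mul(3, Pow(Add(-2, Add(55, -33)), -1)) = Mul(3, Pow(Add(-2, 22), -1)) = Mul(3, Pow(20, -1)) = Mul(3, Rational(1, 20)) = Rational(3, 20) ≈ 0.15000)
Function('r')(k) = Add(Rational(9, 20), Mul(3, k)) (Function('r')(k) = Mul(3, Add(Rational(3, 20), k)) = Add(Rational(9, 20), Mul(3, k)))
Pow(Function('r')(Add(Function('g')(-2, 13), Mul(-1, -46))), -1) = Pow(Add(Rational(9, 20), Mul(3, Add(Add(-2, -2), Mul(-1, -46)))), -1) = Pow(Add(Rational(9, 20), Mul(3, Add(-4, 46))), -1) = Pow(Add(Rational(9, 20), Mul(3, 42)), -1) = Pow(Add(Rational(9, 20), 126), -1) = Pow(Rational(2529, 20), -1) = Rational(20, 2529)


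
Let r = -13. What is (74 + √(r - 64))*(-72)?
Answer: -5328 - 72*I*√77 ≈ -5328.0 - 631.8*I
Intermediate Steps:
(74 + √(r - 64))*(-72) = (74 + √(-13 - 64))*(-72) = (74 + √(-77))*(-72) = (74 + I*√77)*(-72) = -5328 - 72*I*√77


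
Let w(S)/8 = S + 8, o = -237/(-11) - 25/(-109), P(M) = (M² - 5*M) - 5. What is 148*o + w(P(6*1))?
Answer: 3950312/1199 ≈ 3294.7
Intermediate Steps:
P(M) = -5 + M² - 5*M
o = 26108/1199 (o = -237*(-1/11) - 25*(-1/109) = 237/11 + 25/109 = 26108/1199 ≈ 21.775)
w(S) = 64 + 8*S (w(S) = 8*(S + 8) = 8*(8 + S) = 64 + 8*S)
148*o + w(P(6*1)) = 148*(26108/1199) + (64 + 8*(-5 + (6*1)² - 30)) = 3863984/1199 + (64 + 8*(-5 + 6² - 5*6)) = 3863984/1199 + (64 + 8*(-5 + 36 - 30)) = 3863984/1199 + (64 + 8*1) = 3863984/1199 + (64 + 8) = 3863984/1199 + 72 = 3950312/1199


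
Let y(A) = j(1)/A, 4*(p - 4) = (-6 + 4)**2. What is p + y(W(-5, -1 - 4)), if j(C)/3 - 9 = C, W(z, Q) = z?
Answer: -1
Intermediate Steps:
j(C) = 27 + 3*C
p = 5 (p = 4 + (-6 + 4)**2/4 = 4 + (1/4)*(-2)**2 = 4 + (1/4)*4 = 4 + 1 = 5)
y(A) = 30/A (y(A) = (27 + 3*1)/A = (27 + 3)/A = 30/A)
p + y(W(-5, -1 - 4)) = 5 + 30/(-5) = 5 + 30*(-1/5) = 5 - 6 = -1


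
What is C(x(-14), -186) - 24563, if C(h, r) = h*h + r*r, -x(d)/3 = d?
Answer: 11797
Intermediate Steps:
x(d) = -3*d
C(h, r) = h**2 + r**2
C(x(-14), -186) - 24563 = ((-3*(-14))**2 + (-186)**2) - 24563 = (42**2 + 34596) - 24563 = (1764 + 34596) - 24563 = 36360 - 24563 = 11797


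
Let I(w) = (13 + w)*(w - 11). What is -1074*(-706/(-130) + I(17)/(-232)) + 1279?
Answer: -7012898/1885 ≈ -3720.4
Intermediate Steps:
I(w) = (-11 + w)*(13 + w) (I(w) = (13 + w)*(-11 + w) = (-11 + w)*(13 + w))
-1074*(-706/(-130) + I(17)/(-232)) + 1279 = -1074*(-706/(-130) + (-143 + 17² + 2*17)/(-232)) + 1279 = -1074*(-706*(-1/130) + (-143 + 289 + 34)*(-1/232)) + 1279 = -1074*(353/65 + 180*(-1/232)) + 1279 = -1074*(353/65 - 45/58) + 1279 = -1074*17549/3770 + 1279 = -9423813/1885 + 1279 = -7012898/1885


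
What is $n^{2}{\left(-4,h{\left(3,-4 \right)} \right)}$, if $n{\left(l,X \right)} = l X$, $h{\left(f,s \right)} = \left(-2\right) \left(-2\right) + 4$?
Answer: $1024$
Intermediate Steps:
$h{\left(f,s \right)} = 8$ ($h{\left(f,s \right)} = 4 + 4 = 8$)
$n{\left(l,X \right)} = X l$
$n^{2}{\left(-4,h{\left(3,-4 \right)} \right)} = \left(8 \left(-4\right)\right)^{2} = \left(-32\right)^{2} = 1024$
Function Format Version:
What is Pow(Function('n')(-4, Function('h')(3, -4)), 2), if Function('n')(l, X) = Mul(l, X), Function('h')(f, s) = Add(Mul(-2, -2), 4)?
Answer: 1024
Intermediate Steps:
Function('h')(f, s) = 8 (Function('h')(f, s) = Add(4, 4) = 8)
Function('n')(l, X) = Mul(X, l)
Pow(Function('n')(-4, Function('h')(3, -4)), 2) = Pow(Mul(8, -4), 2) = Pow(-32, 2) = 1024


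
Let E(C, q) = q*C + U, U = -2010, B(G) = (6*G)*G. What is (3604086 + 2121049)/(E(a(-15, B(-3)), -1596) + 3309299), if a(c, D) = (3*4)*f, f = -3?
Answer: 1145027/672949 ≈ 1.7015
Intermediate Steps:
B(G) = 6*G²
a(c, D) = -36 (a(c, D) = (3*4)*(-3) = 12*(-3) = -36)
E(C, q) = -2010 + C*q (E(C, q) = q*C - 2010 = C*q - 2010 = -2010 + C*q)
(3604086 + 2121049)/(E(a(-15, B(-3)), -1596) + 3309299) = (3604086 + 2121049)/((-2010 - 36*(-1596)) + 3309299) = 5725135/((-2010 + 57456) + 3309299) = 5725135/(55446 + 3309299) = 5725135/3364745 = 5725135*(1/3364745) = 1145027/672949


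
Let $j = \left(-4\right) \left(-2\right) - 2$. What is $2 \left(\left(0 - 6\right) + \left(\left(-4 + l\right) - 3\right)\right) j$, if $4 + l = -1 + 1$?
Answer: $-204$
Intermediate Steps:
$l = -4$ ($l = -4 + \left(-1 + 1\right) = -4 + 0 = -4$)
$j = 6$ ($j = 8 - 2 = 6$)
$2 \left(\left(0 - 6\right) + \left(\left(-4 + l\right) - 3\right)\right) j = 2 \left(\left(0 - 6\right) - 11\right) 6 = 2 \left(-6 - 11\right) 6 = 2 \left(-17\right) 6 = \left(-34\right) 6 = -204$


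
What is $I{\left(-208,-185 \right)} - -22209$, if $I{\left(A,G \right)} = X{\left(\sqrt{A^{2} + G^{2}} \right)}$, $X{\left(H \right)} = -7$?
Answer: $22202$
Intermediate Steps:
$I{\left(A,G \right)} = -7$
$I{\left(-208,-185 \right)} - -22209 = -7 - -22209 = -7 + 22209 = 22202$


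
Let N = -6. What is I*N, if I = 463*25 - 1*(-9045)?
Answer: -123720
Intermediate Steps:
I = 20620 (I = 11575 + 9045 = 20620)
I*N = 20620*(-6) = -123720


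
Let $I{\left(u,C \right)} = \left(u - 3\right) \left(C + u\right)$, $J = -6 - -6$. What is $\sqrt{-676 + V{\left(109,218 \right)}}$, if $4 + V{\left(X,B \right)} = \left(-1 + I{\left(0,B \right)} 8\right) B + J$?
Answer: $i \sqrt{1141474} \approx 1068.4 i$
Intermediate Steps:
$J = 0$ ($J = -6 + 6 = 0$)
$I{\left(u,C \right)} = \left(-3 + u\right) \left(C + u\right)$
$V{\left(X,B \right)} = -4 + B \left(-1 - 24 B\right)$ ($V{\left(X,B \right)} = -4 + \left(\left(-1 + \left(0^{2} - 3 B - 0 + B 0\right) 8\right) B + 0\right) = -4 + \left(\left(-1 + \left(0 - 3 B + 0 + 0\right) 8\right) B + 0\right) = -4 + \left(\left(-1 + - 3 B 8\right) B + 0\right) = -4 + \left(\left(-1 - 24 B\right) B + 0\right) = -4 + \left(B \left(-1 - 24 B\right) + 0\right) = -4 + B \left(-1 - 24 B\right)$)
$\sqrt{-676 + V{\left(109,218 \right)}} = \sqrt{-676 - \left(222 + 1140576\right)} = \sqrt{-676 - 1140798} = \sqrt{-1141474} = i \sqrt{1141474}$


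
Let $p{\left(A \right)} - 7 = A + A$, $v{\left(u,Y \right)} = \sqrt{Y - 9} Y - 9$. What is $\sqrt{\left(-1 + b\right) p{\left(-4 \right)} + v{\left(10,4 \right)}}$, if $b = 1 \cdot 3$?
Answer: $\sqrt{-11 + 4 i \sqrt{5}} \approx 1.2604 + 3.5481 i$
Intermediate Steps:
$v{\left(u,Y \right)} = -9 + Y \sqrt{-9 + Y}$ ($v{\left(u,Y \right)} = \sqrt{-9 + Y} Y - 9 = Y \sqrt{-9 + Y} - 9 = -9 + Y \sqrt{-9 + Y}$)
$b = 3$
$p{\left(A \right)} = 7 + 2 A$ ($p{\left(A \right)} = 7 + \left(A + A\right) = 7 + 2 A$)
$\sqrt{\left(-1 + b\right) p{\left(-4 \right)} + v{\left(10,4 \right)}} = \sqrt{\left(-1 + 3\right) \left(7 + 2 \left(-4\right)\right) - \left(9 - 4 \sqrt{-9 + 4}\right)} = \sqrt{2 \left(7 - 8\right) - \left(9 - 4 \sqrt{-5}\right)} = \sqrt{2 \left(-1\right) - \left(9 - 4 i \sqrt{5}\right)} = \sqrt{-2 - \left(9 - 4 i \sqrt{5}\right)} = \sqrt{-11 + 4 i \sqrt{5}}$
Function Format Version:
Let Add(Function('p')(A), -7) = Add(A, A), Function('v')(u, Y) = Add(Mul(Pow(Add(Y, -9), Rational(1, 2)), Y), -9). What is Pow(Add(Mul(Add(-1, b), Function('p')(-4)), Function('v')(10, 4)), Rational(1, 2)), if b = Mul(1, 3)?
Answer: Pow(Add(-11, Mul(4, I, Pow(5, Rational(1, 2)))), Rational(1, 2)) ≈ Add(1.2604, Mul(3.5481, I))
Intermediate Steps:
Function('v')(u, Y) = Add(-9, Mul(Y, Pow(Add(-9, Y), Rational(1, 2)))) (Function('v')(u, Y) = Add(Mul(Pow(Add(-9, Y), Rational(1, 2)), Y), -9) = Add(Mul(Y, Pow(Add(-9, Y), Rational(1, 2))), -9) = Add(-9, Mul(Y, Pow(Add(-9, Y), Rational(1, 2)))))
b = 3
Function('p')(A) = Add(7, Mul(2, A)) (Function('p')(A) = Add(7, Add(A, A)) = Add(7, Mul(2, A)))
Pow(Add(Mul(Add(-1, b), Function('p')(-4)), Function('v')(10, 4)), Rational(1, 2)) = Pow(Add(Mul(Add(-1, 3), Add(7, Mul(2, -4))), Add(-9, Mul(4, Pow(Add(-9, 4), Rational(1, 2))))), Rational(1, 2)) = Pow(Add(Mul(2, Add(7, -8)), Add(-9, Mul(4, Pow(-5, Rational(1, 2))))), Rational(1, 2)) = Pow(Add(Mul(2, -1), Add(-9, Mul(4, Mul(I, Pow(5, Rational(1, 2)))))), Rational(1, 2)) = Pow(Add(-2, Add(-9, Mul(4, I, Pow(5, Rational(1, 2))))), Rational(1, 2)) = Pow(Add(-11, Mul(4, I, Pow(5, Rational(1, 2)))), Rational(1, 2))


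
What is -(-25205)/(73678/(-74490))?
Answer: -938760225/36839 ≈ -25483.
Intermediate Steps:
-(-25205)/(73678/(-74490)) = -(-25205)/(73678*(-1/74490)) = -(-25205)/(-36839/37245) = -(-25205)*(-37245)/36839 = -1*938760225/36839 = -938760225/36839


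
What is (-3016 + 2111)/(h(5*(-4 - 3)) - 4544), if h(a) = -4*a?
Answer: 905/4404 ≈ 0.20549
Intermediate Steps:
(-3016 + 2111)/(h(5*(-4 - 3)) - 4544) = (-3016 + 2111)/(-20*(-4 - 3) - 4544) = -905/(-20*(-7) - 4544) = -905/(-4*(-35) - 4544) = -905/(140 - 4544) = -905/(-4404) = -905*(-1/4404) = 905/4404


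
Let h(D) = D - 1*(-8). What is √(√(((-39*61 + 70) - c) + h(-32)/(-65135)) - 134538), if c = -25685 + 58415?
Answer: √(-570786643855050 + 65135*I*√148655346472535)/65135 ≈ 0.25517 + 366.79*I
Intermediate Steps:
h(D) = 8 + D (h(D) = D + 8 = 8 + D)
c = 32730
√(√(((-39*61 + 70) - c) + h(-32)/(-65135)) - 134538) = √(√(((-39*61 + 70) - 1*32730) + (8 - 32)/(-65135)) - 134538) = √(√(((-2379 + 70) - 32730) - 24*(-1/65135)) - 134538) = √(√((-2309 - 32730) + 24/65135) - 134538) = √(√(-35039 + 24/65135) - 134538) = √(√(-2282265241/65135) - 134538) = √(I*√148655346472535/65135 - 134538) = √(-134538 + I*√148655346472535/65135)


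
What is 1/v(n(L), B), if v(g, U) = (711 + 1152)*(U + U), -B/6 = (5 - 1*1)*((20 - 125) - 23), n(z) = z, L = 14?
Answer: 1/11446272 ≈ 8.7365e-8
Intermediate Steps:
B = 3072 (B = -6*(5 - 1*1)*((20 - 125) - 23) = -6*(5 - 1)*(-105 - 23) = -24*(-128) = -6*(-512) = 3072)
v(g, U) = 3726*U (v(g, U) = 1863*(2*U) = 3726*U)
1/v(n(L), B) = 1/(3726*3072) = 1/11446272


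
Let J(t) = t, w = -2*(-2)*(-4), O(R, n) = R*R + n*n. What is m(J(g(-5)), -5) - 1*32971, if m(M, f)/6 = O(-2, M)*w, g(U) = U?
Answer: -35755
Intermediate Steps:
O(R, n) = R**2 + n**2
w = -16 (w = 4*(-4) = -16)
m(M, f) = -384 - 96*M**2 (m(M, f) = 6*(((-2)**2 + M**2)*(-16)) = 6*((4 + M**2)*(-16)) = 6*(-64 - 16*M**2) = -384 - 96*M**2)
m(J(g(-5)), -5) - 1*32971 = (-384 - 96*(-5)**2) - 1*32971 = (-384 - 96*25) - 32971 = (-384 - 2400) - 32971 = -2784 - 32971 = -35755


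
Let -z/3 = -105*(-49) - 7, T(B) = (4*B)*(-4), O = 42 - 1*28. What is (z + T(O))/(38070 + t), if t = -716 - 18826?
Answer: -7819/9264 ≈ -0.84402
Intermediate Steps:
O = 14 (O = 42 - 28 = 14)
t = -19542
T(B) = -16*B
z = -15414 (z = -3*(-105*(-49) - 7) = -3*(5145 - 7) = -3*5138 = -15414)
(z + T(O))/(38070 + t) = (-15414 - 16*14)/(38070 - 19542) = (-15414 - 224)/18528 = -15638*1/18528 = -7819/9264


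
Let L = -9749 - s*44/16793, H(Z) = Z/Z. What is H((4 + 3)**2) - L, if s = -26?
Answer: 163730606/16793 ≈ 9749.9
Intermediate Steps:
H(Z) = 1
L = -163713813/16793 (L = -9749 - (-26*44)/16793 = -9749 - (-1144)/16793 = -9749 - 1*(-1144/16793) = -9749 + 1144/16793 = -163713813/16793 ≈ -9748.9)
H((4 + 3)**2) - L = 1 - 1*(-163713813/16793) = 1 + 163713813/16793 = 163730606/16793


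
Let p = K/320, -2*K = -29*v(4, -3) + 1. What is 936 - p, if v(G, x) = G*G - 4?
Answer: 598693/640 ≈ 935.46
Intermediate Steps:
v(G, x) = -4 + G² (v(G, x) = G² - 4 = -4 + G²)
K = 347/2 (K = -(-29*(-4 + 4²) + 1)/2 = -(-29*(-4 + 16) + 1)/2 = -(-29*12 + 1)/2 = -(-348 + 1)/2 = -½*(-347) = 347/2 ≈ 173.50)
p = 347/640 (p = (347/2)/320 = (347/2)*(1/320) = 347/640 ≈ 0.54219)
936 - p = 936 - 1*347/640 = 936 - 347/640 = 598693/640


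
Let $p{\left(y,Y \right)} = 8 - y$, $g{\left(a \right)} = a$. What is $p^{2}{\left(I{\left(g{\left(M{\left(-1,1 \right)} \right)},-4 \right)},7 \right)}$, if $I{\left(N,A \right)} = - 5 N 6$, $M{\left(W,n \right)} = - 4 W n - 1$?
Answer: $9604$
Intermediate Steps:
$M{\left(W,n \right)} = -1 - 4 W n$ ($M{\left(W,n \right)} = - 4 W n - 1 = -1 - 4 W n$)
$I{\left(N,A \right)} = - 30 N$
$p^{2}{\left(I{\left(g{\left(M{\left(-1,1 \right)} \right)},-4 \right)},7 \right)} = \left(8 - - 30 \left(-1 - \left(-4\right) 1\right)\right)^{2} = \left(8 - - 30 \left(-1 + 4\right)\right)^{2} = \left(8 - \left(-30\right) 3\right)^{2} = \left(8 - -90\right)^{2} = \left(8 + 90\right)^{2} = 98^{2} = 9604$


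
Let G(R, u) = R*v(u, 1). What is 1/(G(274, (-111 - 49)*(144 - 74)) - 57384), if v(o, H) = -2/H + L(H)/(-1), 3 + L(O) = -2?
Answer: -1/56562 ≈ -1.7680e-5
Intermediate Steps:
L(O) = -5 (L(O) = -3 - 2 = -5)
v(o, H) = 5 - 2/H (v(o, H) = -2/H - 5/(-1) = -2/H - 5*(-1) = -2/H + 5 = 5 - 2/H)
G(R, u) = 3*R (G(R, u) = R*(5 - 2/1) = R*(5 - 2*1) = R*(5 - 2) = R*3 = 3*R)
1/(G(274, (-111 - 49)*(144 - 74)) - 57384) = 1/(3*274 - 57384) = 1/(822 - 57384) = 1/(-56562) = -1/56562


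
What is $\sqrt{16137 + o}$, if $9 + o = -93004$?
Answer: $2 i \sqrt{19219} \approx 277.27 i$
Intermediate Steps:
$o = -93013$ ($o = -9 - 93004 = -93013$)
$\sqrt{16137 + o} = \sqrt{16137 - 93013} = \sqrt{-76876} = 2 i \sqrt{19219}$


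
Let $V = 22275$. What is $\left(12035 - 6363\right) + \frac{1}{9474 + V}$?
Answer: $\frac{180080329}{31749} \approx 5672.0$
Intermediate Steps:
$\left(12035 - 6363\right) + \frac{1}{9474 + V} = \left(12035 - 6363\right) + \frac{1}{9474 + 22275} = 5672 + \frac{1}{31749} = \frac{180080329}{31749}$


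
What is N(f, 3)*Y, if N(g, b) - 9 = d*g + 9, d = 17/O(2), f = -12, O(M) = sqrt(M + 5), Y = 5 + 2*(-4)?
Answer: -54 + 612*sqrt(7)/7 ≈ 177.31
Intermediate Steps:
Y = -3 (Y = 5 - 8 = -3)
O(M) = sqrt(5 + M)
d = 17*sqrt(7)/7 (d = 17/(sqrt(5 + 2)) = 17/(sqrt(7)) = 17*(sqrt(7)/7) = 17*sqrt(7)/7 ≈ 6.4254)
N(g, b) = 18 + 17*g*sqrt(7)/7 (N(g, b) = 9 + ((17*sqrt(7)/7)*g + 9) = 9 + (17*g*sqrt(7)/7 + 9) = 9 + (9 + 17*g*sqrt(7)/7) = 18 + 17*g*sqrt(7)/7)
N(f, 3)*Y = (18 + (17/7)*(-12)*sqrt(7))*(-3) = (18 - 204*sqrt(7)/7)*(-3) = -54 + 612*sqrt(7)/7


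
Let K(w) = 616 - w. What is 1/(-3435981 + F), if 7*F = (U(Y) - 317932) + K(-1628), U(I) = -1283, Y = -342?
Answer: -7/24368838 ≈ -2.8725e-7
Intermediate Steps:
F = -316971/7 (F = ((-1283 - 317932) + (616 - 1*(-1628)))/7 = (-319215 + (616 + 1628))/7 = (-319215 + 2244)/7 = (⅐)*(-316971) = -316971/7 ≈ -45282.)
1/(-3435981 + F) = 1/(-3435981 - 316971/7) = 1/(-24368838/7) = -7/24368838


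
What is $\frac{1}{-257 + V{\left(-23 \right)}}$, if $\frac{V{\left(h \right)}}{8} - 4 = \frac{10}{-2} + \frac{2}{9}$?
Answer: $- \frac{9}{2369} \approx -0.0037991$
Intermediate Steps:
$V{\left(h \right)} = - \frac{56}{9}$ ($V{\left(h \right)} = 32 + 8 \left(\frac{10}{-2} + \frac{2}{9}\right) = 32 + 8 \left(10 \left(- \frac{1}{2}\right) + 2 \cdot \frac{1}{9}\right) = 32 + 8 \left(-5 + \frac{2}{9}\right) = 32 + 8 \left(- \frac{43}{9}\right) = 32 - \frac{344}{9} = - \frac{56}{9}$)
$\frac{1}{-257 + V{\left(-23 \right)}} = \frac{1}{-257 - \frac{56}{9}} = \frac{1}{- \frac{2369}{9}} = - \frac{9}{2369}$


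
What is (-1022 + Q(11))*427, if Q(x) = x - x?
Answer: -436394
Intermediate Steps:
Q(x) = 0
(-1022 + Q(11))*427 = (-1022 + 0)*427 = -1022*427 = -436394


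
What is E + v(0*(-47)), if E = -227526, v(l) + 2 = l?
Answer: -227528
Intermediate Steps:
v(l) = -2 + l
E + v(0*(-47)) = -227526 + (-2 + 0*(-47)) = -227526 + (-2 + 0) = -227526 - 2 = -227528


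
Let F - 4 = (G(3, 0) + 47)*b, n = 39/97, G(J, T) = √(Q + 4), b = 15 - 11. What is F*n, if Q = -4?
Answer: 7488/97 ≈ 77.196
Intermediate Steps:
b = 4
G(J, T) = 0 (G(J, T) = √(-4 + 4) = √0 = 0)
n = 39/97 (n = 39*(1/97) = 39/97 ≈ 0.40206)
F = 192 (F = 4 + (0 + 47)*4 = 4 + 47*4 = 4 + 188 = 192)
F*n = 192*(39/97) = 7488/97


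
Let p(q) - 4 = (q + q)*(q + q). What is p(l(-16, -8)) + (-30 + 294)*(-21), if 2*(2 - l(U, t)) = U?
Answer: -5140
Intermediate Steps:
l(U, t) = 2 - U/2
p(q) = 4 + 4*q**2 (p(q) = 4 + (q + q)*(q + q) = 4 + (2*q)*(2*q) = 4 + 4*q**2)
p(l(-16, -8)) + (-30 + 294)*(-21) = (4 + 4*(2 - 1/2*(-16))**2) + (-30 + 294)*(-21) = (4 + 4*(2 + 8)**2) + 264*(-21) = (4 + 4*10**2) - 5544 = (4 + 4*100) - 5544 = (4 + 400) - 5544 = 404 - 5544 = -5140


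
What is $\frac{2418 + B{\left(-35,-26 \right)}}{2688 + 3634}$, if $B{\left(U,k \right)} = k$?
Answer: $\frac{1196}{3161} \approx 0.37836$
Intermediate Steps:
$\frac{2418 + B{\left(-35,-26 \right)}}{2688 + 3634} = \frac{2418 - 26}{2688 + 3634} = \frac{2392}{6322} = 2392 \cdot \frac{1}{6322} = \frac{1196}{3161}$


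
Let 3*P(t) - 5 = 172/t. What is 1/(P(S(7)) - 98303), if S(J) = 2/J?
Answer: -3/294302 ≈ -1.0194e-5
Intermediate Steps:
P(t) = 5/3 + 172/(3*t) (P(t) = 5/3 + (172/t)/3 = 5/3 + 172/(3*t))
1/(P(S(7)) - 98303) = 1/((172 + 5*(2/7))/(3*((2/7))) - 98303) = 1/((172 + 5*(2*(1/7)))/(3*((2*(1/7)))) - 98303) = 1/((172 + 5*(2/7))/(3*(2/7)) - 98303) = 1/((1/3)*(7/2)*(172 + 10/7) - 98303) = 1/((1/3)*(7/2)*(1214/7) - 98303) = 1/(607/3 - 98303) = 1/(-294302/3) = -3/294302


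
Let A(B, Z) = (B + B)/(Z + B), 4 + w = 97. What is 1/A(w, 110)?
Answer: 203/186 ≈ 1.0914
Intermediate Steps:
w = 93 (w = -4 + 97 = 93)
A(B, Z) = 2*B/(B + Z) (A(B, Z) = (2*B)/(B + Z) = 2*B/(B + Z))
1/A(w, 110) = 1/(2*93/(93 + 110)) = 1/(2*93/203) = 1/(2*93*(1/203)) = 1/(186/203) = 203/186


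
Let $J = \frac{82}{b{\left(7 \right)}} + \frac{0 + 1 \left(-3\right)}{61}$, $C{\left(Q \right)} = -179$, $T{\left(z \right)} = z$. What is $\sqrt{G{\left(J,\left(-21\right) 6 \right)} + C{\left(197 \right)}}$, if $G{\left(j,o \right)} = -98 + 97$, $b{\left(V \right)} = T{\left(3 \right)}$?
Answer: $6 i \sqrt{5} \approx 13.416 i$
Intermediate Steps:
$b{\left(V \right)} = 3$
$J = \frac{4993}{183}$ ($J = \frac{82}{3} + \frac{0 + 1 \left(-3\right)}{61} = 82 \cdot \frac{1}{3} + \left(0 - 3\right) \frac{1}{61} = \frac{82}{3} - \frac{3}{61} = \frac{4993}{183} \approx 27.284$)
$G{\left(j,o \right)} = -1$
$\sqrt{G{\left(J,\left(-21\right) 6 \right)} + C{\left(197 \right)}} = \sqrt{-1 - 179} = \sqrt{-180} = 6 i \sqrt{5}$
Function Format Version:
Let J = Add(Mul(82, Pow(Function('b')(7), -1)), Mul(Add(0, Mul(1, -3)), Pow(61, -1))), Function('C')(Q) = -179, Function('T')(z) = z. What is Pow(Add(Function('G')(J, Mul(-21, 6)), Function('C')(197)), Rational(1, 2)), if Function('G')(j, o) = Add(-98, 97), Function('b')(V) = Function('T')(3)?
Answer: Mul(6, I, Pow(5, Rational(1, 2))) ≈ Mul(13.416, I)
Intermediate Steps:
Function('b')(V) = 3
J = Rational(4993, 183) (J = Add(Mul(82, Pow(3, -1)), Mul(Add(0, Mul(1, -3)), Pow(61, -1))) = Add(Mul(82, Rational(1, 3)), Mul(Add(0, -3), Rational(1, 61))) = Add(Rational(82, 3), Mul(-3, Rational(1, 61))) = Add(Rational(82, 3), Rational(-3, 61)) = Rational(4993, 183) ≈ 27.284)
Function('G')(j, o) = -1
Pow(Add(Function('G')(J, Mul(-21, 6)), Function('C')(197)), Rational(1, 2)) = Pow(Add(-1, -179), Rational(1, 2)) = Pow(-180, Rational(1, 2)) = Mul(6, I, Pow(5, Rational(1, 2)))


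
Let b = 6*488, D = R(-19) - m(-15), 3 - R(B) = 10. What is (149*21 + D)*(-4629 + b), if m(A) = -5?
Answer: -5319027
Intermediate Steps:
R(B) = -7 (R(B) = 3 - 1*10 = 3 - 10 = -7)
D = -2 (D = -7 - 1*(-5) = -7 + 5 = -2)
b = 2928
(149*21 + D)*(-4629 + b) = (149*21 - 2)*(-4629 + 2928) = (3129 - 2)*(-1701) = 3127*(-1701) = -5319027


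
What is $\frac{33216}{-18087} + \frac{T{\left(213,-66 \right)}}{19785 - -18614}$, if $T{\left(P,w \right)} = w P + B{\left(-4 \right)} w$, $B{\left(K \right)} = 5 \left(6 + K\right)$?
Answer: $- \frac{513888550}{231507571} \approx -2.2197$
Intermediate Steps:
$B{\left(K \right)} = 30 + 5 K$
$T{\left(P,w \right)} = 10 w + P w$ ($T{\left(P,w \right)} = w P + \left(30 + 5 \left(-4\right)\right) w = P w + \left(30 - 20\right) w = P w + 10 w = 10 w + P w$)
$\frac{33216}{-18087} + \frac{T{\left(213,-66 \right)}}{19785 - -18614} = \frac{33216}{-18087} + \frac{\left(-66\right) \left(10 + 213\right)}{19785 - -18614} = 33216 \left(- \frac{1}{18087}\right) + \frac{\left(-66\right) 223}{19785 + 18614} = - \frac{11072}{6029} - \frac{14718}{38399} = - \frac{513888550}{231507571}$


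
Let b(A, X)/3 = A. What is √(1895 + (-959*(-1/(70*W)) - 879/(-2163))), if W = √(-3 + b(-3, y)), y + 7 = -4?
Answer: √(886778953200 - 1068273255*I*√3)/21630 ≈ 43.536 - 0.04542*I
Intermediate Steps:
y = -11 (y = -7 - 4 = -11)
b(A, X) = 3*A
W = 2*I*√3 (W = √(-3 + 3*(-3)) = √(-3 - 9) = √(-12) = 2*I*√3 ≈ 3.4641*I)
√(1895 + (-959*(-1/(70*W)) - 879/(-2163))) = √(1895 + (-959*I*√3/420 - 879/(-2163))) = √(1895 + (-959*I*√3/420 - 879*(-1/2163))) = √(1895 + (-959*I*√3/420 + 293/721)) = √(1895 + (-137*I*√3/60 + 293/721)) = √(1895 + (293/721 - 137*I*√3/60)) = √(1366588/721 - 137*I*√3/60)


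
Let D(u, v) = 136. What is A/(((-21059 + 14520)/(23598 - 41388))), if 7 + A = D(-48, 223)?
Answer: 2294910/6539 ≈ 350.96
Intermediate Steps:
A = 129 (A = -7 + 136 = 129)
A/(((-21059 + 14520)/(23598 - 41388))) = 129/(((-21059 + 14520)/(23598 - 41388))) = 129/((-6539/(-17790))) = 129/((-6539*(-1/17790))) = 129/(6539/17790) = 129*(17790/6539) = 2294910/6539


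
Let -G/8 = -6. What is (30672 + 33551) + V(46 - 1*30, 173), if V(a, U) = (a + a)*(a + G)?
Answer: 66271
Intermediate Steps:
G = 48 (G = -8*(-6) = 48)
V(a, U) = 2*a*(48 + a) (V(a, U) = (a + a)*(a + 48) = (2*a)*(48 + a) = 2*a*(48 + a))
(30672 + 33551) + V(46 - 1*30, 173) = (30672 + 33551) + 2*(46 - 1*30)*(48 + (46 - 1*30)) = 64223 + 2*(46 - 30)*(48 + (46 - 30)) = 64223 + 2*16*(48 + 16) = 64223 + 2*16*64 = 64223 + 2048 = 66271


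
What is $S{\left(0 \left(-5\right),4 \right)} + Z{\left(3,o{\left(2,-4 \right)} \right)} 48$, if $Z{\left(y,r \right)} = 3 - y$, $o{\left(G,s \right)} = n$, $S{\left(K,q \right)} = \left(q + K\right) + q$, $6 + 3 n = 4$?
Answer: $8$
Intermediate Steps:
$n = - \frac{2}{3}$ ($n = -2 + \frac{1}{3} \cdot 4 = -2 + \frac{4}{3} = - \frac{2}{3} \approx -0.66667$)
$S{\left(K,q \right)} = K + 2 q$ ($S{\left(K,q \right)} = \left(K + q\right) + q = K + 2 q$)
$o{\left(G,s \right)} = - \frac{2}{3}$
$S{\left(0 \left(-5\right),4 \right)} + Z{\left(3,o{\left(2,-4 \right)} \right)} 48 = \left(0 \left(-5\right) + 2 \cdot 4\right) + \left(3 - 3\right) 48 = \left(0 + 8\right) + \left(3 - 3\right) 48 = 8 + 0 \cdot 48 = 8 + 0 = 8$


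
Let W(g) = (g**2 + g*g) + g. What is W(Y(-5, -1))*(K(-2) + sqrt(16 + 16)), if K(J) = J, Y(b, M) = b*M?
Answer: -110 + 220*sqrt(2) ≈ 201.13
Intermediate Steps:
Y(b, M) = M*b
W(g) = g + 2*g**2 (W(g) = (g**2 + g**2) + g = 2*g**2 + g = g + 2*g**2)
W(Y(-5, -1))*(K(-2) + sqrt(16 + 16)) = ((-1*(-5))*(1 + 2*(-1*(-5))))*(-2 + sqrt(16 + 16)) = (5*(1 + 2*5))*(-2 + sqrt(32)) = (5*(1 + 10))*(-2 + 4*sqrt(2)) = (5*11)*(-2 + 4*sqrt(2)) = 55*(-2 + 4*sqrt(2)) = -110 + 220*sqrt(2)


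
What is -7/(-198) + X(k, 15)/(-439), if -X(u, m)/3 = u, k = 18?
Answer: 13765/86922 ≈ 0.15836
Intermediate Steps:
X(u, m) = -3*u
-7/(-198) + X(k, 15)/(-439) = -7/(-198) - 3*18/(-439) = -7*(-1/198) - 54*(-1/439) = 7/198 + 54/439 = 13765/86922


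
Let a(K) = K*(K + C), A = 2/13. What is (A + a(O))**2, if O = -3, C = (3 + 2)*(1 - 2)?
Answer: 98596/169 ≈ 583.41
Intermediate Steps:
C = -5 (C = 5*(-1) = -5)
A = 2/13 (A = 2*(1/13) = 2/13 ≈ 0.15385)
a(K) = K*(-5 + K) (a(K) = K*(K - 5) = K*(-5 + K))
(A + a(O))**2 = (2/13 - 3*(-5 - 3))**2 = (2/13 - 3*(-8))**2 = (2/13 + 24)**2 = (314/13)**2 = 98596/169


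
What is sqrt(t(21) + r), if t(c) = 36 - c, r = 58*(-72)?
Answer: I*sqrt(4161) ≈ 64.506*I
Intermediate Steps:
r = -4176
sqrt(t(21) + r) = sqrt((36 - 1*21) - 4176) = sqrt((36 - 21) - 4176) = sqrt(15 - 4176) = sqrt(-4161) = I*sqrt(4161)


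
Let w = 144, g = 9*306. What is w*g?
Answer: 396576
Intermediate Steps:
g = 2754
w*g = 144*2754 = 396576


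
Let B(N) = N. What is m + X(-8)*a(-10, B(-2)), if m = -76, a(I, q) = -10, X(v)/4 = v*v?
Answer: -2636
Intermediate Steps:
X(v) = 4*v² (X(v) = 4*(v*v) = 4*v²)
m + X(-8)*a(-10, B(-2)) = -76 + (4*(-8)²)*(-10) = -76 + (4*64)*(-10) = -76 + 256*(-10) = -76 - 2560 = -2636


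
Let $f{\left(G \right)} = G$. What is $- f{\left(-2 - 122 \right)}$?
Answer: $124$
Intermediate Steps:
$- f{\left(-2 - 122 \right)} = - (-2 - 122) = \left(-1\right) \left(-124\right) = 124$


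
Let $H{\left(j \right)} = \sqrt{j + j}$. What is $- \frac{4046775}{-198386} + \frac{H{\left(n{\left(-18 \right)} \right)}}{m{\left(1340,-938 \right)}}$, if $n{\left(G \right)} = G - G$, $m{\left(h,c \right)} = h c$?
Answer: $\frac{4046775}{198386} \approx 20.398$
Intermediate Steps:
$m{\left(h,c \right)} = c h$
$n{\left(G \right)} = 0$
$H{\left(j \right)} = \sqrt{2} \sqrt{j}$ ($H{\left(j \right)} = \sqrt{2 j} = \sqrt{2} \sqrt{j}$)
$- \frac{4046775}{-198386} + \frac{H{\left(n{\left(-18 \right)} \right)}}{m{\left(1340,-938 \right)}} = - \frac{4046775}{-198386} + \frac{\sqrt{2} \sqrt{0}}{\left(-938\right) 1340} = \left(-4046775\right) \left(- \frac{1}{198386}\right) + \frac{\sqrt{2} \cdot 0}{-1256920} = \frac{4046775}{198386} + 0 \left(- \frac{1}{1256920}\right) = \frac{4046775}{198386} + 0 = \frac{4046775}{198386}$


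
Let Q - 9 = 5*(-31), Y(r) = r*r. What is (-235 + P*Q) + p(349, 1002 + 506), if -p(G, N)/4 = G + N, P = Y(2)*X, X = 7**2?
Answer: -36279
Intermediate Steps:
X = 49
Y(r) = r**2
P = 196 (P = 2**2*49 = 4*49 = 196)
p(G, N) = -4*G - 4*N (p(G, N) = -4*(G + N) = -4*G - 4*N)
Q = -146 (Q = 9 + 5*(-31) = 9 - 155 = -146)
(-235 + P*Q) + p(349, 1002 + 506) = (-235 + 196*(-146)) + (-4*349 - 4*(1002 + 506)) = (-235 - 28616) + (-1396 - 4*1508) = -28851 + (-1396 - 6032) = -28851 - 7428 = -36279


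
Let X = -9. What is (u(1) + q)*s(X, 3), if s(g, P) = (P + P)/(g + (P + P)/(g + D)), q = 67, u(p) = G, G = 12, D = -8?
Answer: -2686/53 ≈ -50.679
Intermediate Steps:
u(p) = 12
s(g, P) = 2*P/(g + 2*P/(-8 + g)) (s(g, P) = (P + P)/(g + (P + P)/(g - 8)) = (2*P)/(g + (2*P)/(-8 + g)) = (2*P)/(g + 2*P/(-8 + g)) = 2*P/(g + 2*P/(-8 + g)))
(u(1) + q)*s(X, 3) = (12 + 67)*(2*3*(-8 - 9)/((-9)**2 - 8*(-9) + 2*3)) = 79*(2*3*(-17)/(81 + 72 + 6)) = 79*(2*3*(-17)/159) = 79*(2*3*(1/159)*(-17)) = 79*(-34/53) = -2686/53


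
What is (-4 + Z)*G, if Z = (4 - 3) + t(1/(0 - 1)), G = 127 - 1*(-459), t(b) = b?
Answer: -2344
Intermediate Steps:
G = 586 (G = 127 + 459 = 586)
Z = 0 (Z = (4 - 3) + 1/(0 - 1) = 1 + 1/(-1) = 1 - 1 = 0)
(-4 + Z)*G = (-4 + 0)*586 = -4*586 = -2344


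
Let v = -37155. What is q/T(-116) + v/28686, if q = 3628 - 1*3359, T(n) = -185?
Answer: -4863403/1768970 ≈ -2.7493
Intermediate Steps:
q = 269 (q = 3628 - 3359 = 269)
q/T(-116) + v/28686 = 269/(-185) - 37155/28686 = 269*(-1/185) - 37155*1/28686 = -269/185 - 12385/9562 = -4863403/1768970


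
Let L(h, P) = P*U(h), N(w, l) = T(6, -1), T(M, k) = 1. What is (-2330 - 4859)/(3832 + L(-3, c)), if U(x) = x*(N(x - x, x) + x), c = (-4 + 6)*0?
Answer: -7189/3832 ≈ -1.8760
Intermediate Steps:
N(w, l) = 1
c = 0 (c = 2*0 = 0)
U(x) = x*(1 + x)
L(h, P) = P*h*(1 + h) (L(h, P) = P*(h*(1 + h)) = P*h*(1 + h))
(-2330 - 4859)/(3832 + L(-3, c)) = (-2330 - 4859)/(3832 + 0*(-3)*(1 - 3)) = -7189/(3832 + 0*(-3)*(-2)) = -7189/(3832 + 0) = -7189/3832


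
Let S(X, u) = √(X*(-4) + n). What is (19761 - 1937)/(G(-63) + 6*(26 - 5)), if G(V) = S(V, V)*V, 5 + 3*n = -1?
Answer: -17824/7749 - 44560*√10/7749 ≈ -20.485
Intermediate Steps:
n = -2 (n = -5/3 + (⅓)*(-1) = -5/3 - ⅓ = -2)
S(X, u) = √(-2 - 4*X) (S(X, u) = √(X*(-4) - 2) = √(-4*X - 2) = √(-2 - 4*X))
G(V) = V*√(-2 - 4*V) (G(V) = √(-2 - 4*V)*V = V*√(-2 - 4*V))
(19761 - 1937)/(G(-63) + 6*(26 - 5)) = (19761 - 1937)/(-63*√(-2 - 4*(-63)) + 6*(26 - 5)) = 17824/(-63*√(-2 + 252) + 6*21) = 17824/(-315*√10 + 126) = 17824/(126 - 315*√10)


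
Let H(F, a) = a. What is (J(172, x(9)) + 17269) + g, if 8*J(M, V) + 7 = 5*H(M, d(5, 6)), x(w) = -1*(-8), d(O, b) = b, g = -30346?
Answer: -104593/8 ≈ -13074.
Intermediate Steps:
x(w) = 8
J(M, V) = 23/8 (J(M, V) = -7/8 + (5*6)/8 = -7/8 + (1/8)*30 = -7/8 + 15/4 = 23/8)
(J(172, x(9)) + 17269) + g = (23/8 + 17269) - 30346 = 138175/8 - 30346 = -104593/8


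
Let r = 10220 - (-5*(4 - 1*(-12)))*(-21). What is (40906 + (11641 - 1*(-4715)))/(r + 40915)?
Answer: 57262/49455 ≈ 1.1579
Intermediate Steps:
r = 8540 (r = 10220 - (-5*(4 + 12))*(-21) = 10220 - (-5*16)*(-21) = 10220 - (-80)*(-21) = 10220 - 1*1680 = 10220 - 1680 = 8540)
(40906 + (11641 - 1*(-4715)))/(r + 40915) = (40906 + (11641 - 1*(-4715)))/(8540 + 40915) = (40906 + (11641 + 4715))/49455 = (40906 + 16356)*(1/49455) = 57262*(1/49455) = 57262/49455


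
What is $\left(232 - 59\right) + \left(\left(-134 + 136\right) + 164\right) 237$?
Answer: $39515$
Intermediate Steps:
$\left(232 - 59\right) + \left(\left(-134 + 136\right) + 164\right) 237 = \left(232 - 59\right) + \left(2 + 164\right) 237 = 173 + 166 \cdot 237 = 173 + 39342 = 39515$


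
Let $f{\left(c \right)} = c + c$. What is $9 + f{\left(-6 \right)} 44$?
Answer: $-519$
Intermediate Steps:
$f{\left(c \right)} = 2 c$
$9 + f{\left(-6 \right)} 44 = 9 + 2 \left(-6\right) 44 = 9 - 528 = -519$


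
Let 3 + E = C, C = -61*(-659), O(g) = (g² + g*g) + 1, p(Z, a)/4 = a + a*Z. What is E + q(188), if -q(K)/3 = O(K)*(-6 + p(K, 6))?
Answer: -960623314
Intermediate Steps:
p(Z, a) = 4*a + 4*Z*a (p(Z, a) = 4*(a + a*Z) = 4*(a + Z*a) = 4*a + 4*Z*a)
O(g) = 1 + 2*g² (O(g) = (g² + g²) + 1 = 2*g² + 1 = 1 + 2*g²)
C = 40199
E = 40196 (E = -3 + 40199 = 40196)
q(K) = -3*(1 + 2*K²)*(18 + 24*K) (q(K) = -3*(1 + 2*K²)*(-6 + 4*6*(1 + K)) = -3*(1 + 2*K²)*(-6 + (24 + 24*K)) = -3*(1 + 2*K²)*(18 + 24*K))
E + q(188) = 40196 - 18*(1 + 2*188²)*(3 + 4*188) = 40196 - 18*(1 + 2*35344)*(3 + 752) = 40196 - 18*(1 + 70688)*755 = 40196 - 18*70689*755 = 40196 - 960663510 = -960623314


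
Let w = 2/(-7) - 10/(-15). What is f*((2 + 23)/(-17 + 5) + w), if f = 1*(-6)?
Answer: 143/14 ≈ 10.214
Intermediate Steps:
f = -6
w = 8/21 (w = 2*(-⅐) - 10*(-1/15) = -2/7 + ⅔ = 8/21 ≈ 0.38095)
f*((2 + 23)/(-17 + 5) + w) = -6*((2 + 23)/(-17 + 5) + 8/21) = -6*(25/(-12) + 8/21) = -6*(25*(-1/12) + 8/21) = -6*(-25/12 + 8/21) = -6*(-143/84) = 143/14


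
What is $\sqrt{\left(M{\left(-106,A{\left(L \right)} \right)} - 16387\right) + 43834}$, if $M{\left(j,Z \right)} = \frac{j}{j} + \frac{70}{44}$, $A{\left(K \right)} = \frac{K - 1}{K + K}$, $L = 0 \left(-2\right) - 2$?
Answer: $\frac{3 \sqrt{1476178}}{22} \approx 165.68$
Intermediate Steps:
$L = -2$ ($L = 0 - 2 = -2$)
$A{\left(K \right)} = \frac{-1 + K}{2 K}$
$M{\left(j,Z \right)} = \frac{57}{22}$ ($M{\left(j,Z \right)} = 1 + 70 \cdot \frac{1}{44} = 1 + \frac{35}{22} = \frac{57}{22}$)
$\sqrt{\left(M{\left(-106,A{\left(L \right)} \right)} - 16387\right) + 43834} = \sqrt{\left(\frac{57}{22} - 16387\right) + 43834} = \sqrt{- \frac{360457}{22} + 43834} = \sqrt{\frac{603891}{22}} = \frac{3 \sqrt{1476178}}{22}$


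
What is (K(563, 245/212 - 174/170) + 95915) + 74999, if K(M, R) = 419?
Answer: 171333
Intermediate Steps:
(K(563, 245/212 - 174/170) + 95915) + 74999 = (419 + 95915) + 74999 = 96334 + 74999 = 171333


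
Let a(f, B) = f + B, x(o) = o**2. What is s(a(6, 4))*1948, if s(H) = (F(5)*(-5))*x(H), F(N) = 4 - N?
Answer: 974000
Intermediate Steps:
a(f, B) = B + f
s(H) = 5*H**2 (s(H) = ((4 - 1*5)*(-5))*H**2 = ((4 - 5)*(-5))*H**2 = (-1*(-5))*H**2 = 5*H**2)
s(a(6, 4))*1948 = (5*(4 + 6)**2)*1948 = (5*10**2)*1948 = (5*100)*1948 = 500*1948 = 974000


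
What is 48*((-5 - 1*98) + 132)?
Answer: 1392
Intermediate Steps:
48*((-5 - 1*98) + 132) = 48*((-5 - 98) + 132) = 48*(-103 + 132) = 48*29 = 1392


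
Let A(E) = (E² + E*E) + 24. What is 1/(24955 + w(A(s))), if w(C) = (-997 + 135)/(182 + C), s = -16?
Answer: 359/8958414 ≈ 4.0074e-5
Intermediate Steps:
A(E) = 24 + 2*E² (A(E) = (E² + E²) + 24 = 2*E² + 24 = 24 + 2*E²)
w(C) = -862/(182 + C)
1/(24955 + w(A(s))) = 1/(24955 - 862/(182 + (24 + 2*(-16)²))) = 1/(24955 - 862/(182 + (24 + 2*256))) = 1/(24955 - 862/(182 + (24 + 512))) = 1/(24955 - 862/(182 + 536)) = 1/(24955 - 862/718) = 1/(24955 - 862*1/718) = 1/(24955 - 431/359) = 1/(8958414/359) = 359/8958414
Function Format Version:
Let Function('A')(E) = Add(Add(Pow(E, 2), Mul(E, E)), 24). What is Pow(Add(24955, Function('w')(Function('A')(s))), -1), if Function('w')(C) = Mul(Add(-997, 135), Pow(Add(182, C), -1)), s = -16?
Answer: Rational(359, 8958414) ≈ 4.0074e-5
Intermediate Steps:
Function('A')(E) = Add(24, Mul(2, Pow(E, 2))) (Function('A')(E) = Add(Add(Pow(E, 2), Pow(E, 2)), 24) = Add(Mul(2, Pow(E, 2)), 24) = Add(24, Mul(2, Pow(E, 2))))
Function('w')(C) = Mul(-862, Pow(Add(182, C), -1))
Pow(Add(24955, Function('w')(Function('A')(s))), -1) = Pow(Add(24955, Mul(-862, Pow(Add(182, Add(24, Mul(2, Pow(-16, 2)))), -1))), -1) = Pow(Add(24955, Mul(-862, Pow(Add(182, Add(24, Mul(2, 256))), -1))), -1) = Pow(Add(24955, Mul(-862, Pow(Add(182, Add(24, 512)), -1))), -1) = Pow(Add(24955, Mul(-862, Pow(Add(182, 536), -1))), -1) = Pow(Add(24955, Mul(-862, Pow(718, -1))), -1) = Pow(Add(24955, Mul(-862, Rational(1, 718))), -1) = Pow(Add(24955, Rational(-431, 359)), -1) = Pow(Rational(8958414, 359), -1) = Rational(359, 8958414)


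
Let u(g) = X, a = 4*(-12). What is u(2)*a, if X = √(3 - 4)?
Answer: -48*I ≈ -48.0*I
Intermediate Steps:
X = I (X = √(-1) = I ≈ 1.0*I)
a = -48
u(g) = I
u(2)*a = I*(-48) = -48*I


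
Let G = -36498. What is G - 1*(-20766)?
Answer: -15732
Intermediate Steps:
G - 1*(-20766) = -36498 - 1*(-20766) = -36498 + 20766 = -15732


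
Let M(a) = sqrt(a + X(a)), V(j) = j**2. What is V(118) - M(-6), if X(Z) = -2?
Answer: 13924 - 2*I*sqrt(2) ≈ 13924.0 - 2.8284*I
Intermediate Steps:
M(a) = sqrt(-2 + a) (M(a) = sqrt(a - 2) = sqrt(-2 + a))
V(118) - M(-6) = 118**2 - sqrt(-2 - 6) = 13924 - sqrt(-8) = 13924 - 2*I*sqrt(2)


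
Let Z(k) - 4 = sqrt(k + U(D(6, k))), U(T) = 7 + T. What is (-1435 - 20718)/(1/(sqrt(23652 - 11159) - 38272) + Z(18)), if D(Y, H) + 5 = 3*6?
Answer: 22153*(-38272 + 31*sqrt(13))/(-1 + (4 + sqrt(38))*(38272 - 31*sqrt(13))) ≈ -2179.5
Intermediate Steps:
D(Y, H) = 13 (D(Y, H) = -5 + 3*6 = -5 + 18 = 13)
Z(k) = 4 + sqrt(20 + k) (Z(k) = 4 + sqrt(k + (7 + 13)) = 4 + sqrt(k + 20) = 4 + sqrt(20 + k))
(-1435 - 20718)/(1/(sqrt(23652 - 11159) - 38272) + Z(18)) = (-1435 - 20718)/(1/(sqrt(23652 - 11159) - 38272) + (4 + sqrt(20 + 18))) = -22153/(1/(sqrt(12493) - 38272) + (4 + sqrt(38))) = -22153/(1/(31*sqrt(13) - 38272) + (4 + sqrt(38))) = -22153/(1/(-38272 + 31*sqrt(13)) + (4 + sqrt(38))) = -22153/(4 + sqrt(38) + 1/(-38272 + 31*sqrt(13)))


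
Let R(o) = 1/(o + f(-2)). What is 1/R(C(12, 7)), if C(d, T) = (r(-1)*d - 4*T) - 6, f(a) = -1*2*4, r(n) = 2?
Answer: -18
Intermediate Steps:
f(a) = -8 (f(a) = -2*4 = -8)
C(d, T) = -6 - 4*T + 2*d (C(d, T) = (2*d - 4*T) - 6 = (-4*T + 2*d) - 6 = -6 - 4*T + 2*d)
R(o) = 1/(-8 + o) (R(o) = 1/(o - 8) = 1/(-8 + o))
1/R(C(12, 7)) = 1/(1/(-8 + (-6 - 4*7 + 2*12))) = 1/(1/(-8 + (-6 - 28 + 24))) = 1/(1/(-8 - 10)) = 1/(1/(-18)) = 1/(-1/18) = -18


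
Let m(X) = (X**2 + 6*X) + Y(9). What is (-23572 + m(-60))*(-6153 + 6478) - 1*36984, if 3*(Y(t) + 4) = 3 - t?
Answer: -6646834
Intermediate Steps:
Y(t) = -3 - t/3 (Y(t) = -4 + (3 - t)/3 = -4 + (1 - t/3) = -3 - t/3)
m(X) = -6 + X**2 + 6*X (m(X) = (X**2 + 6*X) + (-3 - 1/3*9) = (X**2 + 6*X) + (-3 - 3) = (X**2 + 6*X) - 6 = -6 + X**2 + 6*X)
(-23572 + m(-60))*(-6153 + 6478) - 1*36984 = (-23572 + (-6 + (-60)**2 + 6*(-60)))*(-6153 + 6478) - 1*36984 = (-23572 + (-6 + 3600 - 360))*325 - 36984 = (-23572 + 3234)*325 - 36984 = -20338*325 - 36984 = -6609850 - 36984 = -6646834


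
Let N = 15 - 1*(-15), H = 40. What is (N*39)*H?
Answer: 46800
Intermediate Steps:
N = 30 (N = 15 + 15 = 30)
(N*39)*H = (30*39)*40 = 1170*40 = 46800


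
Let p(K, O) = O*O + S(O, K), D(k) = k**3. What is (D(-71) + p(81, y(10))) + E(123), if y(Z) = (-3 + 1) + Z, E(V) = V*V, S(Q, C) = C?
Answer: -342637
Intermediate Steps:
E(V) = V**2
y(Z) = -2 + Z
p(K, O) = K + O**2 (p(K, O) = O*O + K = O**2 + K = K + O**2)
(D(-71) + p(81, y(10))) + E(123) = ((-71)**3 + (81 + (-2 + 10)**2)) + 123**2 = (-357911 + (81 + 8**2)) + 15129 = (-357911 + (81 + 64)) + 15129 = (-357911 + 145) + 15129 = -357766 + 15129 = -342637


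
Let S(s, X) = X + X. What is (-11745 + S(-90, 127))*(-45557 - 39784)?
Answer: 980653431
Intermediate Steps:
S(s, X) = 2*X
(-11745 + S(-90, 127))*(-45557 - 39784) = (-11745 + 2*127)*(-45557 - 39784) = (-11745 + 254)*(-85341) = -11491*(-85341) = 980653431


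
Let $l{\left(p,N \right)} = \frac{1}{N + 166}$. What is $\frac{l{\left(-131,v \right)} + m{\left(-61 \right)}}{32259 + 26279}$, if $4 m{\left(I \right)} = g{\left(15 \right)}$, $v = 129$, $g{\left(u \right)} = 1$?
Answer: $\frac{299}{69074840} \approx 4.3286 \cdot 10^{-6}$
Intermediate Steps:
$l{\left(p,N \right)} = \frac{1}{166 + N}$
$m{\left(I \right)} = \frac{1}{4}$ ($m{\left(I \right)} = \frac{1}{4} \cdot 1 = \frac{1}{4}$)
$\frac{l{\left(-131,v \right)} + m{\left(-61 \right)}}{32259 + 26279} = \frac{\frac{1}{166 + 129} + \frac{1}{4}}{32259 + 26279} = \frac{\frac{1}{295} + \frac{1}{4}}{58538} = \left(\frac{1}{295} + \frac{1}{4}\right) \frac{1}{58538} = \frac{299}{1180} \cdot \frac{1}{58538} = \frac{299}{69074840}$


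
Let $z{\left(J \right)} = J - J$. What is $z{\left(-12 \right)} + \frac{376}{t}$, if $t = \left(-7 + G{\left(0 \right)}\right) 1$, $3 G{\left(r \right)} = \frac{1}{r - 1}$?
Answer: $- \frac{564}{11} \approx -51.273$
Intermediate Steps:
$z{\left(J \right)} = 0$
$G{\left(r \right)} = \frac{1}{3 \left(-1 + r\right)}$ ($G{\left(r \right)} = \frac{1}{3 \left(r - 1\right)} = \frac{1}{3 \left(-1 + r\right)}$)
$t = - \frac{22}{3}$ ($t = \left(-7 + \frac{1}{3 \left(-1 + 0\right)}\right) 1 = \left(-7 + \frac{1}{3 \left(-1\right)}\right) 1 = \left(-7 + \frac{1}{3} \left(-1\right)\right) 1 = \left(-7 - \frac{1}{3}\right) 1 = \left(- \frac{22}{3}\right) 1 = - \frac{22}{3} \approx -7.3333$)
$z{\left(-12 \right)} + \frac{376}{t} = 0 + \frac{376}{- \frac{22}{3}} = 0 + 376 \left(- \frac{3}{22}\right) = 0 - \frac{564}{11} = - \frac{564}{11}$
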